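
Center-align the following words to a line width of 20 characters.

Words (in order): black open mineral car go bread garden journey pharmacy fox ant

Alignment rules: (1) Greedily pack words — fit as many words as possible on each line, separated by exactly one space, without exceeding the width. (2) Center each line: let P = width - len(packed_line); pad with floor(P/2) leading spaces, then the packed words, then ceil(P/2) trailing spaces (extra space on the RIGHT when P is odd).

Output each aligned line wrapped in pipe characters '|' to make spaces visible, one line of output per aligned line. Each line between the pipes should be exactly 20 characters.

Line 1: ['black', 'open', 'mineral'] (min_width=18, slack=2)
Line 2: ['car', 'go', 'bread', 'garden'] (min_width=19, slack=1)
Line 3: ['journey', 'pharmacy', 'fox'] (min_width=20, slack=0)
Line 4: ['ant'] (min_width=3, slack=17)

Answer: | black open mineral |
|car go bread garden |
|journey pharmacy fox|
|        ant         |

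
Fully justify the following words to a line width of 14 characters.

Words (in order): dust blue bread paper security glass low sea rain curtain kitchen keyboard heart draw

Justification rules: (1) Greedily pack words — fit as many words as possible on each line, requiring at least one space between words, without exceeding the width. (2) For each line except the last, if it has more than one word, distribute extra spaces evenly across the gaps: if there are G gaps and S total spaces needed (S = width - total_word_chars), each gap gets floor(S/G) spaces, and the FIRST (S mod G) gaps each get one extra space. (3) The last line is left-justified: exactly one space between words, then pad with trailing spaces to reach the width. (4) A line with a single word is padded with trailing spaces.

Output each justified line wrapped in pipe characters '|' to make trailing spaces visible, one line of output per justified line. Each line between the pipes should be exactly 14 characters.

Line 1: ['dust', 'blue'] (min_width=9, slack=5)
Line 2: ['bread', 'paper'] (min_width=11, slack=3)
Line 3: ['security', 'glass'] (min_width=14, slack=0)
Line 4: ['low', 'sea', 'rain'] (min_width=12, slack=2)
Line 5: ['curtain'] (min_width=7, slack=7)
Line 6: ['kitchen'] (min_width=7, slack=7)
Line 7: ['keyboard', 'heart'] (min_width=14, slack=0)
Line 8: ['draw'] (min_width=4, slack=10)

Answer: |dust      blue|
|bread    paper|
|security glass|
|low  sea  rain|
|curtain       |
|kitchen       |
|keyboard heart|
|draw          |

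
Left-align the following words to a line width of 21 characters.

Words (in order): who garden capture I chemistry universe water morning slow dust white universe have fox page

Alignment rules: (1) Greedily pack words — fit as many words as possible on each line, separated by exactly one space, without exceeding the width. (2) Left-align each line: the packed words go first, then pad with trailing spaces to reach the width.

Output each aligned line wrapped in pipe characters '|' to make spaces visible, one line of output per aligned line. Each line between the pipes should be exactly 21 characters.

Line 1: ['who', 'garden', 'capture', 'I'] (min_width=20, slack=1)
Line 2: ['chemistry', 'universe'] (min_width=18, slack=3)
Line 3: ['water', 'morning', 'slow'] (min_width=18, slack=3)
Line 4: ['dust', 'white', 'universe'] (min_width=19, slack=2)
Line 5: ['have', 'fox', 'page'] (min_width=13, slack=8)

Answer: |who garden capture I |
|chemistry universe   |
|water morning slow   |
|dust white universe  |
|have fox page        |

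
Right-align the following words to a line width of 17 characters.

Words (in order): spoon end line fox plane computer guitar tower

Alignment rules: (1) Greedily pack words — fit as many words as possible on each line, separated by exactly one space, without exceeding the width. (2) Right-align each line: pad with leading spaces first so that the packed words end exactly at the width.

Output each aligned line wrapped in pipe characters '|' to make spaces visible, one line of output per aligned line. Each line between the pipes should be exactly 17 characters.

Line 1: ['spoon', 'end', 'line'] (min_width=14, slack=3)
Line 2: ['fox', 'plane'] (min_width=9, slack=8)
Line 3: ['computer', 'guitar'] (min_width=15, slack=2)
Line 4: ['tower'] (min_width=5, slack=12)

Answer: |   spoon end line|
|        fox plane|
|  computer guitar|
|            tower|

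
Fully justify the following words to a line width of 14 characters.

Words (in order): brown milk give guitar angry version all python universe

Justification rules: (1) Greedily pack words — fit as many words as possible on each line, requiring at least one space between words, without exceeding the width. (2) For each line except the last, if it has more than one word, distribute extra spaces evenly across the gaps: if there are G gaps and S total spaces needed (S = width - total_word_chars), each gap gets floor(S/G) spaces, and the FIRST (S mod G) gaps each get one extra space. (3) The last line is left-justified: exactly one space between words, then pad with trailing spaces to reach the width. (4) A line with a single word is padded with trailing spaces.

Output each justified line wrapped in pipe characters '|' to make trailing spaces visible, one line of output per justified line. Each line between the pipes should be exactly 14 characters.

Line 1: ['brown', 'milk'] (min_width=10, slack=4)
Line 2: ['give', 'guitar'] (min_width=11, slack=3)
Line 3: ['angry', 'version'] (min_width=13, slack=1)
Line 4: ['all', 'python'] (min_width=10, slack=4)
Line 5: ['universe'] (min_width=8, slack=6)

Answer: |brown     milk|
|give    guitar|
|angry  version|
|all     python|
|universe      |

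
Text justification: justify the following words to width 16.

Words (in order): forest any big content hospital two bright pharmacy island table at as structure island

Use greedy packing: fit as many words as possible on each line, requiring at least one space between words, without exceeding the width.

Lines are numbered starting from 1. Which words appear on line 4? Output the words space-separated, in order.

Line 1: ['forest', 'any', 'big'] (min_width=14, slack=2)
Line 2: ['content', 'hospital'] (min_width=16, slack=0)
Line 3: ['two', 'bright'] (min_width=10, slack=6)
Line 4: ['pharmacy', 'island'] (min_width=15, slack=1)
Line 5: ['table', 'at', 'as'] (min_width=11, slack=5)
Line 6: ['structure', 'island'] (min_width=16, slack=0)

Answer: pharmacy island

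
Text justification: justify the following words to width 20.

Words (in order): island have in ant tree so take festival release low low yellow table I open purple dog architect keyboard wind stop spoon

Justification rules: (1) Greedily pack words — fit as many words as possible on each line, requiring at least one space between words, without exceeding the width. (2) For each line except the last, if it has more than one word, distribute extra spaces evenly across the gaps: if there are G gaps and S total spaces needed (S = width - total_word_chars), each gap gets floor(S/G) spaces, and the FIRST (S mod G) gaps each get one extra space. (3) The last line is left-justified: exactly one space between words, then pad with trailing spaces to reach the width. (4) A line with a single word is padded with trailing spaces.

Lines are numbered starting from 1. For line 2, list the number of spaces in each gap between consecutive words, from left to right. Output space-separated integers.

Line 1: ['island', 'have', 'in', 'ant'] (min_width=18, slack=2)
Line 2: ['tree', 'so', 'take'] (min_width=12, slack=8)
Line 3: ['festival', 'release', 'low'] (min_width=20, slack=0)
Line 4: ['low', 'yellow', 'table', 'I'] (min_width=18, slack=2)
Line 5: ['open', 'purple', 'dog'] (min_width=15, slack=5)
Line 6: ['architect', 'keyboard'] (min_width=18, slack=2)
Line 7: ['wind', 'stop', 'spoon'] (min_width=15, slack=5)

Answer: 5 5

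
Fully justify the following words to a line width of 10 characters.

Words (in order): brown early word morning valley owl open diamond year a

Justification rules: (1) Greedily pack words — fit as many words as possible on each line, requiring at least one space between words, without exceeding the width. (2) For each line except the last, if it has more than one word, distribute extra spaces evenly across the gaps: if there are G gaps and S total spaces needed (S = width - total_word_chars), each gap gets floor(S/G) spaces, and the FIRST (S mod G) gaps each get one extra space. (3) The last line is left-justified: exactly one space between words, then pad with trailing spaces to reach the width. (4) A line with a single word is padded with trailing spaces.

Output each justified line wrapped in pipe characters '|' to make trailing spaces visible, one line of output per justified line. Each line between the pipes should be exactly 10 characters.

Line 1: ['brown'] (min_width=5, slack=5)
Line 2: ['early', 'word'] (min_width=10, slack=0)
Line 3: ['morning'] (min_width=7, slack=3)
Line 4: ['valley', 'owl'] (min_width=10, slack=0)
Line 5: ['open'] (min_width=4, slack=6)
Line 6: ['diamond'] (min_width=7, slack=3)
Line 7: ['year', 'a'] (min_width=6, slack=4)

Answer: |brown     |
|early word|
|morning   |
|valley owl|
|open      |
|diamond   |
|year a    |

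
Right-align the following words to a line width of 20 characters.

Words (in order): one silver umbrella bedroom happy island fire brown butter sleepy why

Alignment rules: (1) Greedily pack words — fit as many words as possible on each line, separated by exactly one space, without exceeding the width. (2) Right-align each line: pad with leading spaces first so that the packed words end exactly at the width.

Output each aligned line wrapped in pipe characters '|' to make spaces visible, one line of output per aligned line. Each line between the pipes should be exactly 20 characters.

Line 1: ['one', 'silver', 'umbrella'] (min_width=19, slack=1)
Line 2: ['bedroom', 'happy', 'island'] (min_width=20, slack=0)
Line 3: ['fire', 'brown', 'butter'] (min_width=17, slack=3)
Line 4: ['sleepy', 'why'] (min_width=10, slack=10)

Answer: | one silver umbrella|
|bedroom happy island|
|   fire brown butter|
|          sleepy why|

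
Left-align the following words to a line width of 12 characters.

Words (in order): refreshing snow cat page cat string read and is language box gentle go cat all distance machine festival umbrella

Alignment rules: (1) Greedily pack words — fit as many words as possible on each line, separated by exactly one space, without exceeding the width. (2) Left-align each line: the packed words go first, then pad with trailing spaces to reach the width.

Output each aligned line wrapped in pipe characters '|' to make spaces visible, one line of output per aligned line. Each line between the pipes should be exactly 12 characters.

Line 1: ['refreshing'] (min_width=10, slack=2)
Line 2: ['snow', 'cat'] (min_width=8, slack=4)
Line 3: ['page', 'cat'] (min_width=8, slack=4)
Line 4: ['string', 'read'] (min_width=11, slack=1)
Line 5: ['and', 'is'] (min_width=6, slack=6)
Line 6: ['language', 'box'] (min_width=12, slack=0)
Line 7: ['gentle', 'go'] (min_width=9, slack=3)
Line 8: ['cat', 'all'] (min_width=7, slack=5)
Line 9: ['distance'] (min_width=8, slack=4)
Line 10: ['machine'] (min_width=7, slack=5)
Line 11: ['festival'] (min_width=8, slack=4)
Line 12: ['umbrella'] (min_width=8, slack=4)

Answer: |refreshing  |
|snow cat    |
|page cat    |
|string read |
|and is      |
|language box|
|gentle go   |
|cat all     |
|distance    |
|machine     |
|festival    |
|umbrella    |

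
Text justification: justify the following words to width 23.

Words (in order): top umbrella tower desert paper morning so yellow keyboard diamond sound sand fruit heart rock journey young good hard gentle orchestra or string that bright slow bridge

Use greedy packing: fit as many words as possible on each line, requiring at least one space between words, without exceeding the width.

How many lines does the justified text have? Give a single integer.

Line 1: ['top', 'umbrella', 'tower'] (min_width=18, slack=5)
Line 2: ['desert', 'paper', 'morning', 'so'] (min_width=23, slack=0)
Line 3: ['yellow', 'keyboard', 'diamond'] (min_width=23, slack=0)
Line 4: ['sound', 'sand', 'fruit', 'heart'] (min_width=22, slack=1)
Line 5: ['rock', 'journey', 'young', 'good'] (min_width=23, slack=0)
Line 6: ['hard', 'gentle', 'orchestra'] (min_width=21, slack=2)
Line 7: ['or', 'string', 'that', 'bright'] (min_width=21, slack=2)
Line 8: ['slow', 'bridge'] (min_width=11, slack=12)
Total lines: 8

Answer: 8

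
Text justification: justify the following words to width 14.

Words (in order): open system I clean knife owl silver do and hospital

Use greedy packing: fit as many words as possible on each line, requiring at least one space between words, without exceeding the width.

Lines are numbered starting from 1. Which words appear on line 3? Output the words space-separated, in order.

Answer: owl silver do

Derivation:
Line 1: ['open', 'system', 'I'] (min_width=13, slack=1)
Line 2: ['clean', 'knife'] (min_width=11, slack=3)
Line 3: ['owl', 'silver', 'do'] (min_width=13, slack=1)
Line 4: ['and', 'hospital'] (min_width=12, slack=2)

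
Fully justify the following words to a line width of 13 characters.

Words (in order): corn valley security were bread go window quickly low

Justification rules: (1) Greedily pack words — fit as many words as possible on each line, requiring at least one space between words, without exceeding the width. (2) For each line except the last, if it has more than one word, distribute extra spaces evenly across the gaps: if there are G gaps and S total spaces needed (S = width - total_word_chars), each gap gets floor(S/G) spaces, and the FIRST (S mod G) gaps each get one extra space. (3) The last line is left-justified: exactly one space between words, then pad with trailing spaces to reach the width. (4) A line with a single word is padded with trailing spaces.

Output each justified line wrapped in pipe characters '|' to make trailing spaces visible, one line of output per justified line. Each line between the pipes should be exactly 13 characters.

Line 1: ['corn', 'valley'] (min_width=11, slack=2)
Line 2: ['security', 'were'] (min_width=13, slack=0)
Line 3: ['bread', 'go'] (min_width=8, slack=5)
Line 4: ['window'] (min_width=6, slack=7)
Line 5: ['quickly', 'low'] (min_width=11, slack=2)

Answer: |corn   valley|
|security were|
|bread      go|
|window       |
|quickly low  |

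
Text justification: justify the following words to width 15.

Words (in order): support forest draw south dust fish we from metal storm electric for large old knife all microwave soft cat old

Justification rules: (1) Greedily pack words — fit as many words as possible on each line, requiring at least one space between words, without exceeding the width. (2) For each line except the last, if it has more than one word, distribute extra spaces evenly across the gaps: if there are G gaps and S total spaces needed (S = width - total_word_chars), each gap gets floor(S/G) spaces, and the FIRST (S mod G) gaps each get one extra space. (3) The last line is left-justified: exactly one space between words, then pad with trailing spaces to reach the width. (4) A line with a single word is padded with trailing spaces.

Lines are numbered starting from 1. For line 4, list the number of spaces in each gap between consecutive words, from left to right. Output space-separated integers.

Line 1: ['support', 'forest'] (min_width=14, slack=1)
Line 2: ['draw', 'south', 'dust'] (min_width=15, slack=0)
Line 3: ['fish', 'we', 'from'] (min_width=12, slack=3)
Line 4: ['metal', 'storm'] (min_width=11, slack=4)
Line 5: ['electric', 'for'] (min_width=12, slack=3)
Line 6: ['large', 'old', 'knife'] (min_width=15, slack=0)
Line 7: ['all', 'microwave'] (min_width=13, slack=2)
Line 8: ['soft', 'cat', 'old'] (min_width=12, slack=3)

Answer: 5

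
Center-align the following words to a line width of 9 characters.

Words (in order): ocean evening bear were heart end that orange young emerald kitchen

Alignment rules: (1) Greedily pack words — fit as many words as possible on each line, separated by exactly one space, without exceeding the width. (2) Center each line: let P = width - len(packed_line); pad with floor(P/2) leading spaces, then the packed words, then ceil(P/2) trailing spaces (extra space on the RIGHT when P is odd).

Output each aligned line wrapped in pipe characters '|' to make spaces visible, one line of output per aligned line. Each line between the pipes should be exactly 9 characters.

Line 1: ['ocean'] (min_width=5, slack=4)
Line 2: ['evening'] (min_width=7, slack=2)
Line 3: ['bear', 'were'] (min_width=9, slack=0)
Line 4: ['heart', 'end'] (min_width=9, slack=0)
Line 5: ['that'] (min_width=4, slack=5)
Line 6: ['orange'] (min_width=6, slack=3)
Line 7: ['young'] (min_width=5, slack=4)
Line 8: ['emerald'] (min_width=7, slack=2)
Line 9: ['kitchen'] (min_width=7, slack=2)

Answer: |  ocean  |
| evening |
|bear were|
|heart end|
|  that   |
| orange  |
|  young  |
| emerald |
| kitchen |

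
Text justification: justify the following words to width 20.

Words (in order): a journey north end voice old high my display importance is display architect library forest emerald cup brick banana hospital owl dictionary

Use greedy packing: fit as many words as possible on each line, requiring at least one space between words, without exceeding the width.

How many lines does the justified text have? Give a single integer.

Answer: 8

Derivation:
Line 1: ['a', 'journey', 'north', 'end'] (min_width=19, slack=1)
Line 2: ['voice', 'old', 'high', 'my'] (min_width=17, slack=3)
Line 3: ['display', 'importance'] (min_width=18, slack=2)
Line 4: ['is', 'display', 'architect'] (min_width=20, slack=0)
Line 5: ['library', 'forest'] (min_width=14, slack=6)
Line 6: ['emerald', 'cup', 'brick'] (min_width=17, slack=3)
Line 7: ['banana', 'hospital', 'owl'] (min_width=19, slack=1)
Line 8: ['dictionary'] (min_width=10, slack=10)
Total lines: 8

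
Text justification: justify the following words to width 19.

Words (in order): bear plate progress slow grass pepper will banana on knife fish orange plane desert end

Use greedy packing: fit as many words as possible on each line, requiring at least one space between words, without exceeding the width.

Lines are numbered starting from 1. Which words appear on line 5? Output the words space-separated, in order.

Line 1: ['bear', 'plate', 'progress'] (min_width=19, slack=0)
Line 2: ['slow', 'grass', 'pepper'] (min_width=17, slack=2)
Line 3: ['will', 'banana', 'on'] (min_width=14, slack=5)
Line 4: ['knife', 'fish', 'orange'] (min_width=17, slack=2)
Line 5: ['plane', 'desert', 'end'] (min_width=16, slack=3)

Answer: plane desert end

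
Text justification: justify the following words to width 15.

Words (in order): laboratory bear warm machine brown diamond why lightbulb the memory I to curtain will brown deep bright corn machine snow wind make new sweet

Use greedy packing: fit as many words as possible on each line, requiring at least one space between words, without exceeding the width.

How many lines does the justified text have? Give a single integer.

Answer: 11

Derivation:
Line 1: ['laboratory', 'bear'] (min_width=15, slack=0)
Line 2: ['warm', 'machine'] (min_width=12, slack=3)
Line 3: ['brown', 'diamond'] (min_width=13, slack=2)
Line 4: ['why', 'lightbulb'] (min_width=13, slack=2)
Line 5: ['the', 'memory', 'I', 'to'] (min_width=15, slack=0)
Line 6: ['curtain', 'will'] (min_width=12, slack=3)
Line 7: ['brown', 'deep'] (min_width=10, slack=5)
Line 8: ['bright', 'corn'] (min_width=11, slack=4)
Line 9: ['machine', 'snow'] (min_width=12, slack=3)
Line 10: ['wind', 'make', 'new'] (min_width=13, slack=2)
Line 11: ['sweet'] (min_width=5, slack=10)
Total lines: 11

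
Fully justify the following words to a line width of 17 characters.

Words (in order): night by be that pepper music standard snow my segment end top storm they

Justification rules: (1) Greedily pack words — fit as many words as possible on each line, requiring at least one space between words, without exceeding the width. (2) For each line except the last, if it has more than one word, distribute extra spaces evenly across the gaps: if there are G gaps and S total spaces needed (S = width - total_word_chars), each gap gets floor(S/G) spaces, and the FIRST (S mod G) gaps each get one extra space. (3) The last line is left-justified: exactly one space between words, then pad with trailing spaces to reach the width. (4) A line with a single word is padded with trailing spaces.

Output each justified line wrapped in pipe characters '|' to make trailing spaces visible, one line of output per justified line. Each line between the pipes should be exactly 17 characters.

Line 1: ['night', 'by', 'be', 'that'] (min_width=16, slack=1)
Line 2: ['pepper', 'music'] (min_width=12, slack=5)
Line 3: ['standard', 'snow', 'my'] (min_width=16, slack=1)
Line 4: ['segment', 'end', 'top'] (min_width=15, slack=2)
Line 5: ['storm', 'they'] (min_width=10, slack=7)

Answer: |night  by be that|
|pepper      music|
|standard  snow my|
|segment  end  top|
|storm they       |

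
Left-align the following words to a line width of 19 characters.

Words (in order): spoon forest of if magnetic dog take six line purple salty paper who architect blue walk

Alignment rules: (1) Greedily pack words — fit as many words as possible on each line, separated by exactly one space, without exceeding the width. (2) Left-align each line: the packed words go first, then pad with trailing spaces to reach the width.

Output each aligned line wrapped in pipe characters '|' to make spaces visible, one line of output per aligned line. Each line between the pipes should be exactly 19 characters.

Line 1: ['spoon', 'forest', 'of', 'if'] (min_width=18, slack=1)
Line 2: ['magnetic', 'dog', 'take'] (min_width=17, slack=2)
Line 3: ['six', 'line', 'purple'] (min_width=15, slack=4)
Line 4: ['salty', 'paper', 'who'] (min_width=15, slack=4)
Line 5: ['architect', 'blue', 'walk'] (min_width=19, slack=0)

Answer: |spoon forest of if |
|magnetic dog take  |
|six line purple    |
|salty paper who    |
|architect blue walk|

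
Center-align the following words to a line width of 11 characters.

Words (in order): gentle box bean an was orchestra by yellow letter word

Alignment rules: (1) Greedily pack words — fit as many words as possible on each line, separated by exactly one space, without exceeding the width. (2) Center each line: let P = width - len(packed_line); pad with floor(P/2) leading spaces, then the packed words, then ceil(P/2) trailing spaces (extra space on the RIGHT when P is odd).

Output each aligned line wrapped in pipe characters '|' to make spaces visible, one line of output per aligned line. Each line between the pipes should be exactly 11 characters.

Line 1: ['gentle', 'box'] (min_width=10, slack=1)
Line 2: ['bean', 'an', 'was'] (min_width=11, slack=0)
Line 3: ['orchestra'] (min_width=9, slack=2)
Line 4: ['by', 'yellow'] (min_width=9, slack=2)
Line 5: ['letter', 'word'] (min_width=11, slack=0)

Answer: |gentle box |
|bean an was|
| orchestra |
| by yellow |
|letter word|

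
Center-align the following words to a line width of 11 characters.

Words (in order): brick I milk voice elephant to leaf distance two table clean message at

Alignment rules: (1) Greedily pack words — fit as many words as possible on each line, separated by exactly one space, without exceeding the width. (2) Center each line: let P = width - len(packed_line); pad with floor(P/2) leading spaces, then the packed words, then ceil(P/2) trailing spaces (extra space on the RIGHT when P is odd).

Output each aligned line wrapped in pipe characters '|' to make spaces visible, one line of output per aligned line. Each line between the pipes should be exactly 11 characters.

Line 1: ['brick', 'I'] (min_width=7, slack=4)
Line 2: ['milk', 'voice'] (min_width=10, slack=1)
Line 3: ['elephant', 'to'] (min_width=11, slack=0)
Line 4: ['leaf'] (min_width=4, slack=7)
Line 5: ['distance'] (min_width=8, slack=3)
Line 6: ['two', 'table'] (min_width=9, slack=2)
Line 7: ['clean'] (min_width=5, slack=6)
Line 8: ['message', 'at'] (min_width=10, slack=1)

Answer: |  brick I  |
|milk voice |
|elephant to|
|   leaf    |
| distance  |
| two table |
|   clean   |
|message at |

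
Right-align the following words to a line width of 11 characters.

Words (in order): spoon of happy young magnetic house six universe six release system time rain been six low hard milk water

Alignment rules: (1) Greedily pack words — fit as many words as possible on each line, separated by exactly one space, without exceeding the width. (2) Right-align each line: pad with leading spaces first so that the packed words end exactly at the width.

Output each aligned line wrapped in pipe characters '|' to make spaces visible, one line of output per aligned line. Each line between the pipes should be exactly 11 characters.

Answer: |   spoon of|
|happy young|
|   magnetic|
|  house six|
|   universe|
|six release|
|system time|
|  rain been|
|    six low|
|  hard milk|
|      water|

Derivation:
Line 1: ['spoon', 'of'] (min_width=8, slack=3)
Line 2: ['happy', 'young'] (min_width=11, slack=0)
Line 3: ['magnetic'] (min_width=8, slack=3)
Line 4: ['house', 'six'] (min_width=9, slack=2)
Line 5: ['universe'] (min_width=8, slack=3)
Line 6: ['six', 'release'] (min_width=11, slack=0)
Line 7: ['system', 'time'] (min_width=11, slack=0)
Line 8: ['rain', 'been'] (min_width=9, slack=2)
Line 9: ['six', 'low'] (min_width=7, slack=4)
Line 10: ['hard', 'milk'] (min_width=9, slack=2)
Line 11: ['water'] (min_width=5, slack=6)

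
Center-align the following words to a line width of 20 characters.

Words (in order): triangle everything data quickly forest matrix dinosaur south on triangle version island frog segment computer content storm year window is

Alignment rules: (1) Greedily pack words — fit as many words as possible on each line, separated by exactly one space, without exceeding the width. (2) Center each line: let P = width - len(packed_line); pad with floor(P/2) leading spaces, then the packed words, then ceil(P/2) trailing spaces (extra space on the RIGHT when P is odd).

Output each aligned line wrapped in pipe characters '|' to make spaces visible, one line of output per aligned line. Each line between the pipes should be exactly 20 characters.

Line 1: ['triangle', 'everything'] (min_width=19, slack=1)
Line 2: ['data', 'quickly', 'forest'] (min_width=19, slack=1)
Line 3: ['matrix', 'dinosaur'] (min_width=15, slack=5)
Line 4: ['south', 'on', 'triangle'] (min_width=17, slack=3)
Line 5: ['version', 'island', 'frog'] (min_width=19, slack=1)
Line 6: ['segment', 'computer'] (min_width=16, slack=4)
Line 7: ['content', 'storm', 'year'] (min_width=18, slack=2)
Line 8: ['window', 'is'] (min_width=9, slack=11)

Answer: |triangle everything |
|data quickly forest |
|  matrix dinosaur   |
| south on triangle  |
|version island frog |
|  segment computer  |
| content storm year |
|     window is      |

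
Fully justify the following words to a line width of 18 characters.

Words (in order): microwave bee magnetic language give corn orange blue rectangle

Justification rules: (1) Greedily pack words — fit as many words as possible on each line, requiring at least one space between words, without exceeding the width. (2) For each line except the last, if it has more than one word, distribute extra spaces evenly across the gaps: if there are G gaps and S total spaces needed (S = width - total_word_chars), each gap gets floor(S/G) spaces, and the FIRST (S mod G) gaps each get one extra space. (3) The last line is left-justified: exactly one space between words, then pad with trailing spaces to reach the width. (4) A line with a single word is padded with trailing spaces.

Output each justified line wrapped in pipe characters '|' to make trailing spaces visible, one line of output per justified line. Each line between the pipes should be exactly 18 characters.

Line 1: ['microwave', 'bee'] (min_width=13, slack=5)
Line 2: ['magnetic', 'language'] (min_width=17, slack=1)
Line 3: ['give', 'corn', 'orange'] (min_width=16, slack=2)
Line 4: ['blue', 'rectangle'] (min_width=14, slack=4)

Answer: |microwave      bee|
|magnetic  language|
|give  corn  orange|
|blue rectangle    |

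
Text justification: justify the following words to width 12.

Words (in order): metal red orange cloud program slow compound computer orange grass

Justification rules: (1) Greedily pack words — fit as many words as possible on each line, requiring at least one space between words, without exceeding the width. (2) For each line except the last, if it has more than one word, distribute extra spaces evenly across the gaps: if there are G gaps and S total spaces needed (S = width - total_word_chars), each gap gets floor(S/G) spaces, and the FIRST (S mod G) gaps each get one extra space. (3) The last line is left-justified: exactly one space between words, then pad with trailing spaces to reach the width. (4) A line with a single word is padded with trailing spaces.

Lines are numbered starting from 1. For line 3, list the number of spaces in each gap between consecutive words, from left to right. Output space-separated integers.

Answer: 1

Derivation:
Line 1: ['metal', 'red'] (min_width=9, slack=3)
Line 2: ['orange', 'cloud'] (min_width=12, slack=0)
Line 3: ['program', 'slow'] (min_width=12, slack=0)
Line 4: ['compound'] (min_width=8, slack=4)
Line 5: ['computer'] (min_width=8, slack=4)
Line 6: ['orange', 'grass'] (min_width=12, slack=0)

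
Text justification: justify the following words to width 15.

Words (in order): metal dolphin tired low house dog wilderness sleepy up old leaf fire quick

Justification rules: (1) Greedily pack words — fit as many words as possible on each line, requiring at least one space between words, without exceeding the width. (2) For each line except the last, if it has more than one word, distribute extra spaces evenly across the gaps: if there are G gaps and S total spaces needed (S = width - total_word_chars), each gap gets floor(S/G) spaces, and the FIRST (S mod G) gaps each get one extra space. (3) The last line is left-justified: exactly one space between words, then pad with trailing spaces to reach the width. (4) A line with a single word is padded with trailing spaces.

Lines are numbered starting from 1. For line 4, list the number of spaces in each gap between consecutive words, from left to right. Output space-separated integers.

Answer: 2 2

Derivation:
Line 1: ['metal', 'dolphin'] (min_width=13, slack=2)
Line 2: ['tired', 'low', 'house'] (min_width=15, slack=0)
Line 3: ['dog', 'wilderness'] (min_width=14, slack=1)
Line 4: ['sleepy', 'up', 'old'] (min_width=13, slack=2)
Line 5: ['leaf', 'fire', 'quick'] (min_width=15, slack=0)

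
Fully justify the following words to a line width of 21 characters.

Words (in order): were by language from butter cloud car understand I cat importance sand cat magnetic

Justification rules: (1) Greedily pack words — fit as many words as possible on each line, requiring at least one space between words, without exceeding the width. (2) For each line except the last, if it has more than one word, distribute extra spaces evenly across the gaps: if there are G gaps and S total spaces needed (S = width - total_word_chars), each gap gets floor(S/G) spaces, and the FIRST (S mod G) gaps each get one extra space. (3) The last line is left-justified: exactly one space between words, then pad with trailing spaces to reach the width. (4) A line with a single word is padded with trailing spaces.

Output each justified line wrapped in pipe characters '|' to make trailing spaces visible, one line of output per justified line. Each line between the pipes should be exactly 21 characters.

Line 1: ['were', 'by', 'language', 'from'] (min_width=21, slack=0)
Line 2: ['butter', 'cloud', 'car'] (min_width=16, slack=5)
Line 3: ['understand', 'I', 'cat'] (min_width=16, slack=5)
Line 4: ['importance', 'sand', 'cat'] (min_width=19, slack=2)
Line 5: ['magnetic'] (min_width=8, slack=13)

Answer: |were by language from|
|butter    cloud   car|
|understand    I   cat|
|importance  sand  cat|
|magnetic             |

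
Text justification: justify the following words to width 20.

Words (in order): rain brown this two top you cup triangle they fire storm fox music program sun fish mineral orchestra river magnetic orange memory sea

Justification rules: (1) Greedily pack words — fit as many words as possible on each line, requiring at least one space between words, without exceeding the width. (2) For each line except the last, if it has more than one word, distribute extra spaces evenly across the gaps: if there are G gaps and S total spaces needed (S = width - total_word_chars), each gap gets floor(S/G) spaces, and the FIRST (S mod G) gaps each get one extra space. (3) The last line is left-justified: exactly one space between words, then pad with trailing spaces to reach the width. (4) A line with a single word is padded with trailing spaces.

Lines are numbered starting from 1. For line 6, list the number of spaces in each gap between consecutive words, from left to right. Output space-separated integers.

Answer: 6

Derivation:
Line 1: ['rain', 'brown', 'this', 'two'] (min_width=19, slack=1)
Line 2: ['top', 'you', 'cup', 'triangle'] (min_width=20, slack=0)
Line 3: ['they', 'fire', 'storm', 'fox'] (min_width=19, slack=1)
Line 4: ['music', 'program', 'sun'] (min_width=17, slack=3)
Line 5: ['fish', 'mineral'] (min_width=12, slack=8)
Line 6: ['orchestra', 'river'] (min_width=15, slack=5)
Line 7: ['magnetic', 'orange'] (min_width=15, slack=5)
Line 8: ['memory', 'sea'] (min_width=10, slack=10)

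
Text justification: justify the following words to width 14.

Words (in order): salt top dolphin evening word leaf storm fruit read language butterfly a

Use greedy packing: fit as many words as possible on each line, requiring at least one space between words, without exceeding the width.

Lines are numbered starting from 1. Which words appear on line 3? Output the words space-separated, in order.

Answer: evening word

Derivation:
Line 1: ['salt', 'top'] (min_width=8, slack=6)
Line 2: ['dolphin'] (min_width=7, slack=7)
Line 3: ['evening', 'word'] (min_width=12, slack=2)
Line 4: ['leaf', 'storm'] (min_width=10, slack=4)
Line 5: ['fruit', 'read'] (min_width=10, slack=4)
Line 6: ['language'] (min_width=8, slack=6)
Line 7: ['butterfly', 'a'] (min_width=11, slack=3)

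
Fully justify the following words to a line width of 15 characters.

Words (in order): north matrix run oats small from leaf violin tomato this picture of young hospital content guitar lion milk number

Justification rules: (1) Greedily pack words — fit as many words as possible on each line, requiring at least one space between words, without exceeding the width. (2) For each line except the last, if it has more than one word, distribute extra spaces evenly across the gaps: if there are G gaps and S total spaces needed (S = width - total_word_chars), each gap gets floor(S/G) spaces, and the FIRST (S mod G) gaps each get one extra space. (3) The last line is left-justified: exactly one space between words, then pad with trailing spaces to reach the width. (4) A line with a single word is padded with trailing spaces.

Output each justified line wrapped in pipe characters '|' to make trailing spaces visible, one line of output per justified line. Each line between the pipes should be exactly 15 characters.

Answer: |north    matrix|
|run  oats small|
|from       leaf|
|violin   tomato|
|this picture of|
|young  hospital|
|content  guitar|
|lion       milk|
|number         |

Derivation:
Line 1: ['north', 'matrix'] (min_width=12, slack=3)
Line 2: ['run', 'oats', 'small'] (min_width=14, slack=1)
Line 3: ['from', 'leaf'] (min_width=9, slack=6)
Line 4: ['violin', 'tomato'] (min_width=13, slack=2)
Line 5: ['this', 'picture', 'of'] (min_width=15, slack=0)
Line 6: ['young', 'hospital'] (min_width=14, slack=1)
Line 7: ['content', 'guitar'] (min_width=14, slack=1)
Line 8: ['lion', 'milk'] (min_width=9, slack=6)
Line 9: ['number'] (min_width=6, slack=9)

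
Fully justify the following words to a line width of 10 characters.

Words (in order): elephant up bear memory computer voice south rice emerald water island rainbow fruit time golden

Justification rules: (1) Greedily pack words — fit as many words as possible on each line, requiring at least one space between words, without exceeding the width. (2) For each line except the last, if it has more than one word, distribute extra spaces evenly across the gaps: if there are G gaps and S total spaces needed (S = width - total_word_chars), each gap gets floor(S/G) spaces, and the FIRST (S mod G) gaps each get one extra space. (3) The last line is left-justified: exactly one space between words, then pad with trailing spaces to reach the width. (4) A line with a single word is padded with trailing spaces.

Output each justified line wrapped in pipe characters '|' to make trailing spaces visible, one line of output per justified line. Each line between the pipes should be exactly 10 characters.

Line 1: ['elephant'] (min_width=8, slack=2)
Line 2: ['up', 'bear'] (min_width=7, slack=3)
Line 3: ['memory'] (min_width=6, slack=4)
Line 4: ['computer'] (min_width=8, slack=2)
Line 5: ['voice'] (min_width=5, slack=5)
Line 6: ['south', 'rice'] (min_width=10, slack=0)
Line 7: ['emerald'] (min_width=7, slack=3)
Line 8: ['water'] (min_width=5, slack=5)
Line 9: ['island'] (min_width=6, slack=4)
Line 10: ['rainbow'] (min_width=7, slack=3)
Line 11: ['fruit', 'time'] (min_width=10, slack=0)
Line 12: ['golden'] (min_width=6, slack=4)

Answer: |elephant  |
|up    bear|
|memory    |
|computer  |
|voice     |
|south rice|
|emerald   |
|water     |
|island    |
|rainbow   |
|fruit time|
|golden    |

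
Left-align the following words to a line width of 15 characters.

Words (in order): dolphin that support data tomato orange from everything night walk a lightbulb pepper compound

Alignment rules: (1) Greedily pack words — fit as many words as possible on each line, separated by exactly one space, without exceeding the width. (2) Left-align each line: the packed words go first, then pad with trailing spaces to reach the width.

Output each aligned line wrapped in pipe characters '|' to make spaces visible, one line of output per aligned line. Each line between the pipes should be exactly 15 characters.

Answer: |dolphin that   |
|support data   |
|tomato orange  |
|from everything|
|night walk a   |
|lightbulb      |
|pepper compound|

Derivation:
Line 1: ['dolphin', 'that'] (min_width=12, slack=3)
Line 2: ['support', 'data'] (min_width=12, slack=3)
Line 3: ['tomato', 'orange'] (min_width=13, slack=2)
Line 4: ['from', 'everything'] (min_width=15, slack=0)
Line 5: ['night', 'walk', 'a'] (min_width=12, slack=3)
Line 6: ['lightbulb'] (min_width=9, slack=6)
Line 7: ['pepper', 'compound'] (min_width=15, slack=0)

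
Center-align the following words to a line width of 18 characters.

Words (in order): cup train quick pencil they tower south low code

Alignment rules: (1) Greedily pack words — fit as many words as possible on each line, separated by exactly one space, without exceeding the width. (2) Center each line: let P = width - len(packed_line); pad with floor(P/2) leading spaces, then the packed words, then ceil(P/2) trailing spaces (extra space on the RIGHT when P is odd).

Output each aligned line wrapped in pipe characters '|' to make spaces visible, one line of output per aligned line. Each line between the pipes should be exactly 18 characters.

Answer: | cup train quick  |
|pencil they tower |
|  south low code  |

Derivation:
Line 1: ['cup', 'train', 'quick'] (min_width=15, slack=3)
Line 2: ['pencil', 'they', 'tower'] (min_width=17, slack=1)
Line 3: ['south', 'low', 'code'] (min_width=14, slack=4)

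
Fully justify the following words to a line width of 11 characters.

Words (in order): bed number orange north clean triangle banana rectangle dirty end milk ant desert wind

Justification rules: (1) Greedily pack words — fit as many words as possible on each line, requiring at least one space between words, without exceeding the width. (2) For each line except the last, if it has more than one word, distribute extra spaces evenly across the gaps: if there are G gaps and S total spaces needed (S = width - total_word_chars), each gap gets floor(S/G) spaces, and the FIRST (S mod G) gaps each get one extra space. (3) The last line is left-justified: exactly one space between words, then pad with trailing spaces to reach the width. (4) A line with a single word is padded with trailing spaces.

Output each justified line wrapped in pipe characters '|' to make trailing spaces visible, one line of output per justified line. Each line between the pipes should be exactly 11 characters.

Line 1: ['bed', 'number'] (min_width=10, slack=1)
Line 2: ['orange'] (min_width=6, slack=5)
Line 3: ['north', 'clean'] (min_width=11, slack=0)
Line 4: ['triangle'] (min_width=8, slack=3)
Line 5: ['banana'] (min_width=6, slack=5)
Line 6: ['rectangle'] (min_width=9, slack=2)
Line 7: ['dirty', 'end'] (min_width=9, slack=2)
Line 8: ['milk', 'ant'] (min_width=8, slack=3)
Line 9: ['desert', 'wind'] (min_width=11, slack=0)

Answer: |bed  number|
|orange     |
|north clean|
|triangle   |
|banana     |
|rectangle  |
|dirty   end|
|milk    ant|
|desert wind|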